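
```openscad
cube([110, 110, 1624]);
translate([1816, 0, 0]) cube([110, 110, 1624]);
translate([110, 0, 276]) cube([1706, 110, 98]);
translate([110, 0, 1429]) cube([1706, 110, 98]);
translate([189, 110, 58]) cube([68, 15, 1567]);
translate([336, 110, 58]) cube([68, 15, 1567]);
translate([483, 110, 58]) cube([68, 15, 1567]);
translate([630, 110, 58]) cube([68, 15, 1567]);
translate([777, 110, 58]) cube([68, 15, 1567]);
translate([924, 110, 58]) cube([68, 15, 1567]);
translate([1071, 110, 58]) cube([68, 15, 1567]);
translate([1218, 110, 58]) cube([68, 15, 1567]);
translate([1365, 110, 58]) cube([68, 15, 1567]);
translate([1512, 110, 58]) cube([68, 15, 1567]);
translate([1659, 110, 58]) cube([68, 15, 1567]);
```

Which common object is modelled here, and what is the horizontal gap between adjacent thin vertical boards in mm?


A fence section. The picket gap is 79 mm.

Two posts, two rails, 11 pickets — a fence section. Span 1706 mm holds 11 pickets of 68 mm with 12 equal gaps: ⌊(1706 − 11·68) / 12⌋ = 79 mm.


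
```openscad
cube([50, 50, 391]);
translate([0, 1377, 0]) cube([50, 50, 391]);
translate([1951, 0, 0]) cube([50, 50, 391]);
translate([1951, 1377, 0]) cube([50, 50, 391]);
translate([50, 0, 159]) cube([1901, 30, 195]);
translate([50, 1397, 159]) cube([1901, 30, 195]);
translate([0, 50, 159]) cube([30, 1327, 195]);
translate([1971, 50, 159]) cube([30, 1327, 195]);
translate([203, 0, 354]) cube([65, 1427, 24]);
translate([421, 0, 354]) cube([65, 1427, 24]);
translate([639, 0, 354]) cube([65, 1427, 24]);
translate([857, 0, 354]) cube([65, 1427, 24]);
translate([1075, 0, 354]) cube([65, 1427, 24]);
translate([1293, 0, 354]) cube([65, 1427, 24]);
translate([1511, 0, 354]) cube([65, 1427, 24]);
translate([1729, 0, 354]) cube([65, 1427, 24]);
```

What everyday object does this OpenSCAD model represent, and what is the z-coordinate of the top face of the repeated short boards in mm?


A bed frame. The slat-top height is 378 mm.

Four posts, four rails, and a row of slats — a bed frame. Slats sit on the rails at z = 159 + 195 = 354; with slat thickness 24, the top is 378 mm.


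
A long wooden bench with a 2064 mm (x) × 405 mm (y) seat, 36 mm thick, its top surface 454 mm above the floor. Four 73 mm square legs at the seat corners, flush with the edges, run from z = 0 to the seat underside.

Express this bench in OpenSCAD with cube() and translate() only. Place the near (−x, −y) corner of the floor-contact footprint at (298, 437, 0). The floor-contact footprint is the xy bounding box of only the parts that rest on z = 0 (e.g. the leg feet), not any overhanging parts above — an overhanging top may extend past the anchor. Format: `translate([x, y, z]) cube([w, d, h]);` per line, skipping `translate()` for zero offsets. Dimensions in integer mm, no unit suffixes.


translate([298, 437, 418]) cube([2064, 405, 36]);
translate([298, 437, 0]) cube([73, 73, 418]);
translate([298, 769, 0]) cube([73, 73, 418]);
translate([2289, 437, 0]) cube([73, 73, 418]);
translate([2289, 769, 0]) cube([73, 73, 418]);


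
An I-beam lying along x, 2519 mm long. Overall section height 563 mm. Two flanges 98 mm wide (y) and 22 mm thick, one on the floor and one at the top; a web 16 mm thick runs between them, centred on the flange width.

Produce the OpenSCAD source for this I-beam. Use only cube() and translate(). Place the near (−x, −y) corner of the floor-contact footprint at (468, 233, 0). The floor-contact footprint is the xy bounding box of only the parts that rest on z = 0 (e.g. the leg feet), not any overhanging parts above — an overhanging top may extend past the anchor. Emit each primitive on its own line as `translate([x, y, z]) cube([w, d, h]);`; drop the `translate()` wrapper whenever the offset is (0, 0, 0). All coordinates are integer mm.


translate([468, 233, 0]) cube([2519, 98, 22]);
translate([468, 274, 22]) cube([2519, 16, 519]);
translate([468, 233, 541]) cube([2519, 98, 22]);


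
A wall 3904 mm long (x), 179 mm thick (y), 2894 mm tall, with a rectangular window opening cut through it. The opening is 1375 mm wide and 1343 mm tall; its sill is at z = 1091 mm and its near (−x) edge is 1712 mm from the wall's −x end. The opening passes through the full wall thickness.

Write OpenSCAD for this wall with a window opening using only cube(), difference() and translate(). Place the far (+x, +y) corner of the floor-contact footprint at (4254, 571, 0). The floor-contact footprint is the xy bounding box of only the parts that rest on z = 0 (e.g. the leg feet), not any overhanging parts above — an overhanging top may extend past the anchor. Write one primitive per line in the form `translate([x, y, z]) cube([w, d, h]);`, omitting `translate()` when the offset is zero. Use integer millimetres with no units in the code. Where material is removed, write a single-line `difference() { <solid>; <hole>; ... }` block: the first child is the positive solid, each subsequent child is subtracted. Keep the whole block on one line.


difference() { translate([350, 392, 0]) cube([3904, 179, 2894]); translate([2062, 392, 1091]) cube([1375, 179, 1343]); }


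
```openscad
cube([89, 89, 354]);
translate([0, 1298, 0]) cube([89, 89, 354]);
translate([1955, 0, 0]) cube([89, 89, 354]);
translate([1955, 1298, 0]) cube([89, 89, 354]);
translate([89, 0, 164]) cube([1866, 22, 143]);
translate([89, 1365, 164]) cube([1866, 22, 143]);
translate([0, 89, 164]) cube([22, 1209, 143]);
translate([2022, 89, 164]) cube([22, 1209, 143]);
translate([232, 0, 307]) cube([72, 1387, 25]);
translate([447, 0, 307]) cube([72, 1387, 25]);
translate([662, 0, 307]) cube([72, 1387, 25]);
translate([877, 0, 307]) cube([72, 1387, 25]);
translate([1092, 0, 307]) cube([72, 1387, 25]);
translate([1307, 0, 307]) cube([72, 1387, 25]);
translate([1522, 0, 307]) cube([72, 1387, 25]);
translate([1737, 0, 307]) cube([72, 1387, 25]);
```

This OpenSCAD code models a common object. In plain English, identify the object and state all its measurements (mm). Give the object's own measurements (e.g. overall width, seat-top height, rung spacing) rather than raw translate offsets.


A bed frame 2044 mm long (x) by 1387 mm wide (y). Four 89×89 mm corner posts, 354 mm tall, at the corners of the footprint. Four rails of 22 mm thickness and 143 mm height run between adjacent posts with their undersides at z = 164 mm, their outer faces flush with the outside of the frame (the two x-running rails run between the posts' inner faces; the two y-running rails run between the posts' inner faces). 8 slats, each 72 mm wide (x) and 25 mm thick, lie across the top of the two x-running rails, running the full 1387 mm width of the frame in y; along x they sit between the end posts with a 143 mm gap after the −x posts and between neighbouring slats, leaving 146 mm before the +x posts.


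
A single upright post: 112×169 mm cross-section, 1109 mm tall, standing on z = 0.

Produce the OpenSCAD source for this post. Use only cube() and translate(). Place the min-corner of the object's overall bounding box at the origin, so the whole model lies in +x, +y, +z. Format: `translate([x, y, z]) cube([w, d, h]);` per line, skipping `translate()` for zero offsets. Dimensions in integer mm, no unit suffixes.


cube([112, 169, 1109]);


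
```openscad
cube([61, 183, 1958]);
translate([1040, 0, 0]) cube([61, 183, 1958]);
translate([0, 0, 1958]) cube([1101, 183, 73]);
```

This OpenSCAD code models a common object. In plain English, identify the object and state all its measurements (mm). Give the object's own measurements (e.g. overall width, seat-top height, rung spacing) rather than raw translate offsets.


A door frame. The clear opening is 979 mm wide and 1958 mm high. Two 61 mm wide jambs, 183 mm deep, stand either side of the opening from the floor to the top of the opening. A 73 mm thick head sits across the top of both jambs, spanning the full outside width of the frame.


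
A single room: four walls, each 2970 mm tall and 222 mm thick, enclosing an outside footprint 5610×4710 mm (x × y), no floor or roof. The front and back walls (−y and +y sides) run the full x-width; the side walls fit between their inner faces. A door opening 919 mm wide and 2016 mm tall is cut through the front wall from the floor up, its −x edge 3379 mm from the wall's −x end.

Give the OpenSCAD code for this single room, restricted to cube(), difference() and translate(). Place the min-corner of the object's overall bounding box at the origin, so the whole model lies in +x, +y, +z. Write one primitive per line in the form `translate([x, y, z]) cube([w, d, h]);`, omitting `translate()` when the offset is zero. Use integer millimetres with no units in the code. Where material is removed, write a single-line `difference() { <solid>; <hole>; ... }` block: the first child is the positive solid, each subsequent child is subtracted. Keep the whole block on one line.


difference() { cube([5610, 222, 2970]); translate([3379, 0, 0]) cube([919, 222, 2016]); }
translate([0, 4488, 0]) cube([5610, 222, 2970]);
translate([0, 222, 0]) cube([222, 4266, 2970]);
translate([5388, 222, 0]) cube([222, 4266, 2970]);


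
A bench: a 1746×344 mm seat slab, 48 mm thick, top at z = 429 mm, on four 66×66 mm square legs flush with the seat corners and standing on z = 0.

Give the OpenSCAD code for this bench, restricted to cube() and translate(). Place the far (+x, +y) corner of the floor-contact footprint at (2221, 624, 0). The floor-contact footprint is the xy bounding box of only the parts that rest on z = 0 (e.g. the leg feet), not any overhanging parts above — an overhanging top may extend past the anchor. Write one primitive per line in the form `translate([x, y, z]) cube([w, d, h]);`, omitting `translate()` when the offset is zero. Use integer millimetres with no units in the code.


translate([475, 280, 381]) cube([1746, 344, 48]);
translate([475, 280, 0]) cube([66, 66, 381]);
translate([475, 558, 0]) cube([66, 66, 381]);
translate([2155, 280, 0]) cube([66, 66, 381]);
translate([2155, 558, 0]) cube([66, 66, 381]);


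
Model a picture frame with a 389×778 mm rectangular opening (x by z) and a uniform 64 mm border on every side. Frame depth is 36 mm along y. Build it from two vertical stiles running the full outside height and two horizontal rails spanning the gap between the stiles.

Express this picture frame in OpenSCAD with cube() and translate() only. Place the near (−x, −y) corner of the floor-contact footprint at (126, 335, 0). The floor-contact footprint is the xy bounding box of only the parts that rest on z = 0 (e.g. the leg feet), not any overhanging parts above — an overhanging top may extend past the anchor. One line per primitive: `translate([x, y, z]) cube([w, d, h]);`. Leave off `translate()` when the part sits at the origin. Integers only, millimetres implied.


translate([126, 335, 0]) cube([64, 36, 906]);
translate([579, 335, 0]) cube([64, 36, 906]);
translate([190, 335, 0]) cube([389, 36, 64]);
translate([190, 335, 842]) cube([389, 36, 64]);


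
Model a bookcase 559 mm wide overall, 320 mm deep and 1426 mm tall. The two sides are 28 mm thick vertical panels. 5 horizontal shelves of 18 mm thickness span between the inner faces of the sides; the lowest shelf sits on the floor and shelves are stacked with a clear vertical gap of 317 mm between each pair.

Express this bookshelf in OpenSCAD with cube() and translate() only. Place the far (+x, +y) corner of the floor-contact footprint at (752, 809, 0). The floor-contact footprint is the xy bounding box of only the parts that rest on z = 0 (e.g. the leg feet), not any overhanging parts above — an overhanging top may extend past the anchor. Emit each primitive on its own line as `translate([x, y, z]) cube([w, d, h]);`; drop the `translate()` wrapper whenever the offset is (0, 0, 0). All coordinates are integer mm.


translate([193, 489, 0]) cube([28, 320, 1426]);
translate([724, 489, 0]) cube([28, 320, 1426]);
translate([221, 489, 0]) cube([503, 320, 18]);
translate([221, 489, 335]) cube([503, 320, 18]);
translate([221, 489, 670]) cube([503, 320, 18]);
translate([221, 489, 1005]) cube([503, 320, 18]);
translate([221, 489, 1340]) cube([503, 320, 18]);


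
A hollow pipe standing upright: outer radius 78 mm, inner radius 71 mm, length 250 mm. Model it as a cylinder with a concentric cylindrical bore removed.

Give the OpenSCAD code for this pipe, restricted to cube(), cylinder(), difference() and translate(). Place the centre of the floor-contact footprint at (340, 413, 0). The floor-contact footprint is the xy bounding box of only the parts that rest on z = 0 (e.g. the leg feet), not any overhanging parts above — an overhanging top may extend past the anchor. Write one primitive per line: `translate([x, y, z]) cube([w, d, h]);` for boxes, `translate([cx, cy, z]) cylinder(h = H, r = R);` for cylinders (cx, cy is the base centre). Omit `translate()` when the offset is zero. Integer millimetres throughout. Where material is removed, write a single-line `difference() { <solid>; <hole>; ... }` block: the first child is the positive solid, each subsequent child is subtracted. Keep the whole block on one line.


difference() { translate([340, 413, 0]) cylinder(h = 250, r = 78); translate([340, 413, 0]) cylinder(h = 250, r = 71); }


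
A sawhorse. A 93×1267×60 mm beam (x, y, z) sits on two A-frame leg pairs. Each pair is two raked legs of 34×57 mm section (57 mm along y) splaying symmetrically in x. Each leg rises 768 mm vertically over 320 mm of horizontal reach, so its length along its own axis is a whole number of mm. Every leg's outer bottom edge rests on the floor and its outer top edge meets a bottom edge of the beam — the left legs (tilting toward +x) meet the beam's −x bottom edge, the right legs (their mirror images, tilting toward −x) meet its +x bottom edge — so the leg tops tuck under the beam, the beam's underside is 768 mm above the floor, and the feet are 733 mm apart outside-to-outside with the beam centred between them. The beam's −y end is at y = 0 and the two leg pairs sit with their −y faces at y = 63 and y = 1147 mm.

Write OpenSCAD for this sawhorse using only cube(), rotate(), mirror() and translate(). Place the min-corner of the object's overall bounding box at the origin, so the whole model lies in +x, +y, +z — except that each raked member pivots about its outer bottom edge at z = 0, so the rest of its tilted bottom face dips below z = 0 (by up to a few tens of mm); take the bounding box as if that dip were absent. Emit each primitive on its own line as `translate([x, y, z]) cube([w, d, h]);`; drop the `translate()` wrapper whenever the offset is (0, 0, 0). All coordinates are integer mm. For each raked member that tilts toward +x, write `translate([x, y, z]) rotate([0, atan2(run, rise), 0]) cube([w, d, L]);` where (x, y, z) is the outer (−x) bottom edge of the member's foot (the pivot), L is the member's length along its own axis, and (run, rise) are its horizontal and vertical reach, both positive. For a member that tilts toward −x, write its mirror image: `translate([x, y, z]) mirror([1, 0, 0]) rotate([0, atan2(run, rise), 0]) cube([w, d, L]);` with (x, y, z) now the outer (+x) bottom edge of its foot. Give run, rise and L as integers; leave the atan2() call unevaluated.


translate([320, 0, 768]) cube([93, 1267, 60]);
translate([0, 63, 0]) rotate([0, atan2(320, 768), 0]) cube([34, 57, 832]);
translate([733, 63, 0]) mirror([1, 0, 0]) rotate([0, atan2(320, 768), 0]) cube([34, 57, 832]);
translate([0, 1147, 0]) rotate([0, atan2(320, 768), 0]) cube([34, 57, 832]);
translate([733, 1147, 0]) mirror([1, 0, 0]) rotate([0, atan2(320, 768), 0]) cube([34, 57, 832]);


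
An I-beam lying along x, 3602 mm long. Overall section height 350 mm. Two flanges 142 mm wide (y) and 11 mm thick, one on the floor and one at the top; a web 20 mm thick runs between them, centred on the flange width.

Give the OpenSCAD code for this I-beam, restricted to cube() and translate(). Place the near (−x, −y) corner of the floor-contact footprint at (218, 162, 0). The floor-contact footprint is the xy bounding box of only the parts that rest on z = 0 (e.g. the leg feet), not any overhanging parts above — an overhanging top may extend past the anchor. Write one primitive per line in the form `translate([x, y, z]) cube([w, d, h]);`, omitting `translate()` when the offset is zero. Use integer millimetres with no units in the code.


translate([218, 162, 0]) cube([3602, 142, 11]);
translate([218, 223, 11]) cube([3602, 20, 328]);
translate([218, 162, 339]) cube([3602, 142, 11]);


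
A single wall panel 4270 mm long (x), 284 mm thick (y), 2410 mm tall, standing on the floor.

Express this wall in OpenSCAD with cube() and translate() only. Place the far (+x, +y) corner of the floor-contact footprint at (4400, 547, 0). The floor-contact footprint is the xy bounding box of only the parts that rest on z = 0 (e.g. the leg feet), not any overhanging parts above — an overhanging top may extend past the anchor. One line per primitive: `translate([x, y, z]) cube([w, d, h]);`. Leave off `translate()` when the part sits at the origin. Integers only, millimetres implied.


translate([130, 263, 0]) cube([4270, 284, 2410]);


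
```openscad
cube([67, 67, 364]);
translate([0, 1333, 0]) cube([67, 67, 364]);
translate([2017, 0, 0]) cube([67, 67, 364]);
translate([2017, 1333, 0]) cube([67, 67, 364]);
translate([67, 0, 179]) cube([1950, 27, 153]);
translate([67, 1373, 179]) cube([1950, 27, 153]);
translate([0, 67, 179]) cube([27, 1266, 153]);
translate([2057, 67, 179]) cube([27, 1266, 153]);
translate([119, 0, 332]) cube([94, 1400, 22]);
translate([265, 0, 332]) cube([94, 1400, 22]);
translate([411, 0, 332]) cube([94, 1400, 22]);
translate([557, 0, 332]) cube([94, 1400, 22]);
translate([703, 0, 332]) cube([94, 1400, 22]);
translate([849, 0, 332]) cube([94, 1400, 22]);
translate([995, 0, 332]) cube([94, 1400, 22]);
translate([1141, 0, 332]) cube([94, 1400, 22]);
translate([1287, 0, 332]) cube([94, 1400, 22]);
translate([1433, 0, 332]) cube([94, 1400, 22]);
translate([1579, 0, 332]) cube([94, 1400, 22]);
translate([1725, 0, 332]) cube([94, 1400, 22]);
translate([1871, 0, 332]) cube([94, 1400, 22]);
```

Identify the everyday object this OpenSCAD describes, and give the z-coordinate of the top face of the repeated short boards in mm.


A bed frame. The slat-top height is 354 mm.

Four posts, four rails, and a row of slats — a bed frame. Slats sit on the rails at z = 179 + 153 = 332; with slat thickness 22, the top is 354 mm.


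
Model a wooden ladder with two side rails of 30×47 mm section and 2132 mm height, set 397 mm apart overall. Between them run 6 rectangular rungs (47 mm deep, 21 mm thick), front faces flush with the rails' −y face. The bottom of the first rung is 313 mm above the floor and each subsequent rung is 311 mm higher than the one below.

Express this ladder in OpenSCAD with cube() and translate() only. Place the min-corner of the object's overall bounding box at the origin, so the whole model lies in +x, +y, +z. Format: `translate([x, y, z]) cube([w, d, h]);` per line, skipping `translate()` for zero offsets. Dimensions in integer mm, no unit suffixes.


// rung span = 397 - 2*30 = 337
// rung[k] z = 313 + k*311
cube([30, 47, 2132]);
translate([367, 0, 0]) cube([30, 47, 2132]);
translate([30, 0, 313]) cube([337, 47, 21]);
translate([30, 0, 624]) cube([337, 47, 21]);
translate([30, 0, 935]) cube([337, 47, 21]);
translate([30, 0, 1246]) cube([337, 47, 21]);
translate([30, 0, 1557]) cube([337, 47, 21]);
translate([30, 0, 1868]) cube([337, 47, 21]);


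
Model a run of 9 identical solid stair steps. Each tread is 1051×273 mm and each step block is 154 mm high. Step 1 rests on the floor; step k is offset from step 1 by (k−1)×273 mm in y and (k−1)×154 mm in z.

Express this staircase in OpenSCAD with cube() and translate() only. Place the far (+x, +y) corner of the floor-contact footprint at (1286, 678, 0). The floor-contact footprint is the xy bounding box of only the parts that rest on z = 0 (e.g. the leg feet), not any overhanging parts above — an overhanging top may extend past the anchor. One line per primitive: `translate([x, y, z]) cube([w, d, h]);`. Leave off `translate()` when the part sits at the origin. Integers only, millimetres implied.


translate([235, 405, 0]) cube([1051, 273, 154]);
translate([235, 678, 154]) cube([1051, 273, 154]);
translate([235, 951, 308]) cube([1051, 273, 154]);
translate([235, 1224, 462]) cube([1051, 273, 154]);
translate([235, 1497, 616]) cube([1051, 273, 154]);
translate([235, 1770, 770]) cube([1051, 273, 154]);
translate([235, 2043, 924]) cube([1051, 273, 154]);
translate([235, 2316, 1078]) cube([1051, 273, 154]);
translate([235, 2589, 1232]) cube([1051, 273, 154]);


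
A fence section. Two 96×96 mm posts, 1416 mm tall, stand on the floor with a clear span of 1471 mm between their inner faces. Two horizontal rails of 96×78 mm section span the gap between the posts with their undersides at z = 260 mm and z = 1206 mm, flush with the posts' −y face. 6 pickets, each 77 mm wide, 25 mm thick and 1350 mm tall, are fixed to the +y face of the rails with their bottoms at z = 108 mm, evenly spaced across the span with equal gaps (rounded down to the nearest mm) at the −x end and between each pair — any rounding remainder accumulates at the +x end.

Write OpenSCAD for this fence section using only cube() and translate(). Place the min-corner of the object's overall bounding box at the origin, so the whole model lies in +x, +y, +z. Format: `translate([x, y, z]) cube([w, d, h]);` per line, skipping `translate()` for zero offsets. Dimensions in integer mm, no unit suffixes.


cube([96, 96, 1416]);
translate([1567, 0, 0]) cube([96, 96, 1416]);
translate([96, 0, 260]) cube([1471, 96, 78]);
translate([96, 0, 1206]) cube([1471, 96, 78]);
translate([240, 96, 108]) cube([77, 25, 1350]);
translate([461, 96, 108]) cube([77, 25, 1350]);
translate([682, 96, 108]) cube([77, 25, 1350]);
translate([903, 96, 108]) cube([77, 25, 1350]);
translate([1124, 96, 108]) cube([77, 25, 1350]);
translate([1345, 96, 108]) cube([77, 25, 1350]);


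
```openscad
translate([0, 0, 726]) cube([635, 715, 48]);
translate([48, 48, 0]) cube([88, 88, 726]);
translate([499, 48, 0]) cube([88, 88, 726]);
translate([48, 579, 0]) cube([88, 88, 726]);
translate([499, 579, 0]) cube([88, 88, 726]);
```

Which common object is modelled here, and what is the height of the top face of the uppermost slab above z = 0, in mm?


A table. The table height is 774 mm.

A 635×715×48 slab sits at z = 726 on four 88 mm square posts — a table. The top surface is at 726 + 48 = 774 mm.


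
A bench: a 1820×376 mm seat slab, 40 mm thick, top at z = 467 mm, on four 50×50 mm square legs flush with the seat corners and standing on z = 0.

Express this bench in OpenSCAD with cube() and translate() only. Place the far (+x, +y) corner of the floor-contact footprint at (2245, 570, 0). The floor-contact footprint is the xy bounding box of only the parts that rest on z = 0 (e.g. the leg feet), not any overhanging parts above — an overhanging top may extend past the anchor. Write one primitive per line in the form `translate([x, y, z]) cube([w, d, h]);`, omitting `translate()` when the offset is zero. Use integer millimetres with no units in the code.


translate([425, 194, 427]) cube([1820, 376, 40]);
translate([425, 194, 0]) cube([50, 50, 427]);
translate([425, 520, 0]) cube([50, 50, 427]);
translate([2195, 194, 0]) cube([50, 50, 427]);
translate([2195, 520, 0]) cube([50, 50, 427]);


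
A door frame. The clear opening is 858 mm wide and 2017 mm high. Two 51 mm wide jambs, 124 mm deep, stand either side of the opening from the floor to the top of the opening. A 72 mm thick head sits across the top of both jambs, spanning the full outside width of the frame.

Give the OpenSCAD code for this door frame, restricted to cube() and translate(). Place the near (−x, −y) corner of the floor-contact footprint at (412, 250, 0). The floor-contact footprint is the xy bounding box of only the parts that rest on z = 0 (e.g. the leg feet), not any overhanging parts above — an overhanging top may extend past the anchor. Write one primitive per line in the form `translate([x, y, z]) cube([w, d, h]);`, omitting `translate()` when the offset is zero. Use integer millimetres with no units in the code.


translate([412, 250, 0]) cube([51, 124, 2017]);
translate([1321, 250, 0]) cube([51, 124, 2017]);
translate([412, 250, 2017]) cube([960, 124, 72]);


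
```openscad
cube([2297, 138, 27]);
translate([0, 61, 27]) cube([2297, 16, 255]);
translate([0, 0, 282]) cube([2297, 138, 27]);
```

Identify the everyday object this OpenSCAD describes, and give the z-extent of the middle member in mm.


An I-beam. The web height is 255 mm.

Two wide flanges with a thin centred web — an I-beam. Overall 309 mm minus two 27 mm flanges gives a web of 309 − 2·27 = 255 mm.


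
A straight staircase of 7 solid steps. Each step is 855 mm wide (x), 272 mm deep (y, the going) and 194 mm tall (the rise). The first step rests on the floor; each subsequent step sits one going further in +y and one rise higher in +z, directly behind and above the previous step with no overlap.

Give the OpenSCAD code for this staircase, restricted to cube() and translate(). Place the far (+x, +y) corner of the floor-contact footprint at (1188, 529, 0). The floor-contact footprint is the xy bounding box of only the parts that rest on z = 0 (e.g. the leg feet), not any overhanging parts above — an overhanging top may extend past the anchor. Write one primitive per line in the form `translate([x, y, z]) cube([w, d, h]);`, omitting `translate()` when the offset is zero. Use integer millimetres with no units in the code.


translate([333, 257, 0]) cube([855, 272, 194]);
translate([333, 529, 194]) cube([855, 272, 194]);
translate([333, 801, 388]) cube([855, 272, 194]);
translate([333, 1073, 582]) cube([855, 272, 194]);
translate([333, 1345, 776]) cube([855, 272, 194]);
translate([333, 1617, 970]) cube([855, 272, 194]);
translate([333, 1889, 1164]) cube([855, 272, 194]);


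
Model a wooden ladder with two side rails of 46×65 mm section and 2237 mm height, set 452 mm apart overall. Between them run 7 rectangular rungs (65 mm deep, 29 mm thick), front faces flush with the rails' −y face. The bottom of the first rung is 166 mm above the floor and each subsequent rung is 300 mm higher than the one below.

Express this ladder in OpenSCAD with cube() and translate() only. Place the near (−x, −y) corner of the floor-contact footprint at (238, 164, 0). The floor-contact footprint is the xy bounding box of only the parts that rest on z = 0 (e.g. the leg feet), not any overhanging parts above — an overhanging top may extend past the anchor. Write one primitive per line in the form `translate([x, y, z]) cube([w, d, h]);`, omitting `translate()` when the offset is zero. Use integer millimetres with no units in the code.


translate([238, 164, 0]) cube([46, 65, 2237]);
translate([644, 164, 0]) cube([46, 65, 2237]);
translate([284, 164, 166]) cube([360, 65, 29]);
translate([284, 164, 466]) cube([360, 65, 29]);
translate([284, 164, 766]) cube([360, 65, 29]);
translate([284, 164, 1066]) cube([360, 65, 29]);
translate([284, 164, 1366]) cube([360, 65, 29]);
translate([284, 164, 1666]) cube([360, 65, 29]);
translate([284, 164, 1966]) cube([360, 65, 29]);


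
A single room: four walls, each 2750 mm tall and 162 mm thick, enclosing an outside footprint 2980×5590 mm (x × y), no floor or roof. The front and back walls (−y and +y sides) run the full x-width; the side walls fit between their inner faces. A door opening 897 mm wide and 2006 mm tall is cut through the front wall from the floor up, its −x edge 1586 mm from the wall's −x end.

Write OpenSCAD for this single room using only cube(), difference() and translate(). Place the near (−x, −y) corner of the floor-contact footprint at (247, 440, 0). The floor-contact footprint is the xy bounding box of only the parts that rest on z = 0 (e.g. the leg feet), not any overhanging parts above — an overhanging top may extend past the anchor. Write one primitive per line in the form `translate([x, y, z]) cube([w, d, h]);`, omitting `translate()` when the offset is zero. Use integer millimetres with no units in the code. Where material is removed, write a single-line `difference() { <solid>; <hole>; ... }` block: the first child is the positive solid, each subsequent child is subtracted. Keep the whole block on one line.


difference() { translate([247, 440, 0]) cube([2980, 162, 2750]); translate([1833, 440, 0]) cube([897, 162, 2006]); }
translate([247, 5868, 0]) cube([2980, 162, 2750]);
translate([247, 602, 0]) cube([162, 5266, 2750]);
translate([3065, 602, 0]) cube([162, 5266, 2750]);


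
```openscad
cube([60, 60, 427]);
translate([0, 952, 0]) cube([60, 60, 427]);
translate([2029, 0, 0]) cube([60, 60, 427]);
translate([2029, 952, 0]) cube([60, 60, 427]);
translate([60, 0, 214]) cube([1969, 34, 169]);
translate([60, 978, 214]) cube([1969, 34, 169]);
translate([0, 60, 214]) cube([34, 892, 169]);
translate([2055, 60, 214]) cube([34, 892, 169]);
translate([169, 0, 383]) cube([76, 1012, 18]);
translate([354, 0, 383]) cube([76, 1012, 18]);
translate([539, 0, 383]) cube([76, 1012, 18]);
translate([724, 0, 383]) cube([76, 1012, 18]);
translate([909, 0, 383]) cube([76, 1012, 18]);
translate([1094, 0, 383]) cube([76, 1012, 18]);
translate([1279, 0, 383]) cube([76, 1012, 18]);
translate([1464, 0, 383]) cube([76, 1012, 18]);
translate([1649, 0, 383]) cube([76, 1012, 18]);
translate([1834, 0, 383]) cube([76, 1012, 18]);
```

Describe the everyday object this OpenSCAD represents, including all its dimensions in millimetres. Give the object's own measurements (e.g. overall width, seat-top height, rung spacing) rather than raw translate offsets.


A bed frame 2089 mm long (x) by 1012 mm wide (y). Four 60×60 mm corner posts, 427 mm tall, at the corners of the footprint. Four rails of 34 mm thickness and 169 mm height run between adjacent posts with their undersides at z = 214 mm, their outer faces flush with the outside of the frame (the two x-running rails run between the posts' inner faces; the two y-running rails run between the posts' inner faces). 10 slats, each 76 mm wide (x) and 18 mm thick, lie across the top of the two x-running rails, running the full 1012 mm width of the frame in y; along x they sit between the end posts with a 109 mm gap after the −x posts and between neighbouring slats, leaving 119 mm before the +x posts.


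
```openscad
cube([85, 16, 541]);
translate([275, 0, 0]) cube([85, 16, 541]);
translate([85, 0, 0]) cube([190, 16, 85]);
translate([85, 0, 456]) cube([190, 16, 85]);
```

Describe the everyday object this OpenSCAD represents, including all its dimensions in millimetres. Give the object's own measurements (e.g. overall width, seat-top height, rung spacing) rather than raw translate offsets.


A rectangular picture frame lying in the x–z plane (depth along y). The opening is 190 mm wide (x) by 371 mm tall (z), surrounded by a border 85 mm wide on all four sides. The frame is 16 mm deep and is made of two full-height vertical stiles with two horizontal rails fitted between them.


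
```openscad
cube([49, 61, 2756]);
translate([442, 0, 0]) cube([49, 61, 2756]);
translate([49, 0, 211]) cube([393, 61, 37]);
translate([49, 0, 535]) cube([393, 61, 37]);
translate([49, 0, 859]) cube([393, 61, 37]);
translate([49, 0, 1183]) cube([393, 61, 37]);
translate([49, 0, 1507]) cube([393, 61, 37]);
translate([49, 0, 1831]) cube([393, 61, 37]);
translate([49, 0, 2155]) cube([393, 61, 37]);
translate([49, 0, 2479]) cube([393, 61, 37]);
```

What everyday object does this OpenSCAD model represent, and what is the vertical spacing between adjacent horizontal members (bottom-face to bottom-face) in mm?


A ladder. The rung spacing is 324 mm.

Two tall 49×61 posts with 8 short bars between them — a ladder. Adjacent rungs sit at z = 211 and z = 535, so the spacing is 535 − 211 = 324 mm.


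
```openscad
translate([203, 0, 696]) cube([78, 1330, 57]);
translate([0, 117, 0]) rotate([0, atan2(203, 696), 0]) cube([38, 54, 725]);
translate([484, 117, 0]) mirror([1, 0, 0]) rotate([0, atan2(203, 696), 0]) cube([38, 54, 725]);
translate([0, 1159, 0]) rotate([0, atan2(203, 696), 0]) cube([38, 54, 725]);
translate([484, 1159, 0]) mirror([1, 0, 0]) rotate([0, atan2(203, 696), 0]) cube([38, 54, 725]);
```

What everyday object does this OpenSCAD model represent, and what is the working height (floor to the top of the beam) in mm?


A sawhorse. The overall height is 753 mm.

A beam across two mirrored pairs of raked legs — a sawhorse. The beam's underside is at z = 696 (matching the legs' vertical rise in atan2(203, 696)) and the beam is 57 mm tall, so its top is at 696 + 57 = 753 mm. The raked legs top out at the beam's underside, so that is the highest point.


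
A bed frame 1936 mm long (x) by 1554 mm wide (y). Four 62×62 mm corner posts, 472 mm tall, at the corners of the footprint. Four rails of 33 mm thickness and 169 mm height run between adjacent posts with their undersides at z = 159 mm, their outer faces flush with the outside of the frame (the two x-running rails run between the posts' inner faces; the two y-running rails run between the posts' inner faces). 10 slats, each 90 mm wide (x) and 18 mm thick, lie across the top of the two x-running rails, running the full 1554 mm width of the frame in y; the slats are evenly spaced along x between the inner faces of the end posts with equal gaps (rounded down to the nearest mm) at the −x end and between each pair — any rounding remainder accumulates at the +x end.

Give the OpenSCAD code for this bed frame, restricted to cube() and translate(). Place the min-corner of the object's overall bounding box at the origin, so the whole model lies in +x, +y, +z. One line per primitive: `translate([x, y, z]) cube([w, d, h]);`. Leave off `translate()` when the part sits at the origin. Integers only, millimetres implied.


cube([62, 62, 472]);
translate([0, 1492, 0]) cube([62, 62, 472]);
translate([1874, 0, 0]) cube([62, 62, 472]);
translate([1874, 1492, 0]) cube([62, 62, 472]);
translate([62, 0, 159]) cube([1812, 33, 169]);
translate([62, 1521, 159]) cube([1812, 33, 169]);
translate([0, 62, 159]) cube([33, 1430, 169]);
translate([1903, 62, 159]) cube([33, 1430, 169]);
translate([144, 0, 328]) cube([90, 1554, 18]);
translate([316, 0, 328]) cube([90, 1554, 18]);
translate([488, 0, 328]) cube([90, 1554, 18]);
translate([660, 0, 328]) cube([90, 1554, 18]);
translate([832, 0, 328]) cube([90, 1554, 18]);
translate([1004, 0, 328]) cube([90, 1554, 18]);
translate([1176, 0, 328]) cube([90, 1554, 18]);
translate([1348, 0, 328]) cube([90, 1554, 18]);
translate([1520, 0, 328]) cube([90, 1554, 18]);
translate([1692, 0, 328]) cube([90, 1554, 18]);


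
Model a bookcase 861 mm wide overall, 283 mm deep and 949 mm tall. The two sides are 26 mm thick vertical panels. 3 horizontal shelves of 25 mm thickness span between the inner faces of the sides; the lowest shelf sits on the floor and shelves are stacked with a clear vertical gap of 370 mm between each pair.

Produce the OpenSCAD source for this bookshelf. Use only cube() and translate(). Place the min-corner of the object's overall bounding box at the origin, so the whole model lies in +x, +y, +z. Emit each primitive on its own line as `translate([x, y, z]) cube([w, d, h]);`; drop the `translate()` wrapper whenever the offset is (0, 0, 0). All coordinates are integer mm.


cube([26, 283, 949]);
translate([835, 0, 0]) cube([26, 283, 949]);
translate([26, 0, 0]) cube([809, 283, 25]);
translate([26, 0, 395]) cube([809, 283, 25]);
translate([26, 0, 790]) cube([809, 283, 25]);


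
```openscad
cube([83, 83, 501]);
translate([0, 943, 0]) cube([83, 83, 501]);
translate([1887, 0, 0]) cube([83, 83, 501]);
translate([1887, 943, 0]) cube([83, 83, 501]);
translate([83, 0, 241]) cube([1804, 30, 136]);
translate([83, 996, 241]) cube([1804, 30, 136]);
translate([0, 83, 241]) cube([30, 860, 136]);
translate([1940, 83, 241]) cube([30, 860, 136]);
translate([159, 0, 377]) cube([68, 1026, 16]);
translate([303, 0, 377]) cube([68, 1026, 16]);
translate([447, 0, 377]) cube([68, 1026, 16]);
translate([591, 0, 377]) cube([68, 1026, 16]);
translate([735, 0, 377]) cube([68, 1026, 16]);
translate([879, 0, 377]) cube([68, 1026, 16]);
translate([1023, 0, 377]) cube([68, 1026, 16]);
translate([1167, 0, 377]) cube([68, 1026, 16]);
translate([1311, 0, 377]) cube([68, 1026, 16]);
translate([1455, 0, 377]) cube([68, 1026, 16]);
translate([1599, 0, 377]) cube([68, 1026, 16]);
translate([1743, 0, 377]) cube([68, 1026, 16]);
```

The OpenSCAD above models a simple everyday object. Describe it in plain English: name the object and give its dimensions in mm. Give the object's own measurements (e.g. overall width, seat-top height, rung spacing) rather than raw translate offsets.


A bed frame 1970 mm long (x) by 1026 mm wide (y). Four 83×83 mm corner posts, 501 mm tall, at the corners of the footprint. Four rails of 30 mm thickness and 136 mm height run between adjacent posts with their undersides at z = 241 mm, their outer faces flush with the outside of the frame (the two x-running rails run between the posts' inner faces; the two y-running rails run between the posts' inner faces). 12 slats, each 68 mm wide (x) and 16 mm thick, lie across the top of the two x-running rails, running the full 1026 mm width of the frame in y; along x they sit between the end posts with a 76 mm gap after the −x posts and between neighbouring slats and before the +x posts.


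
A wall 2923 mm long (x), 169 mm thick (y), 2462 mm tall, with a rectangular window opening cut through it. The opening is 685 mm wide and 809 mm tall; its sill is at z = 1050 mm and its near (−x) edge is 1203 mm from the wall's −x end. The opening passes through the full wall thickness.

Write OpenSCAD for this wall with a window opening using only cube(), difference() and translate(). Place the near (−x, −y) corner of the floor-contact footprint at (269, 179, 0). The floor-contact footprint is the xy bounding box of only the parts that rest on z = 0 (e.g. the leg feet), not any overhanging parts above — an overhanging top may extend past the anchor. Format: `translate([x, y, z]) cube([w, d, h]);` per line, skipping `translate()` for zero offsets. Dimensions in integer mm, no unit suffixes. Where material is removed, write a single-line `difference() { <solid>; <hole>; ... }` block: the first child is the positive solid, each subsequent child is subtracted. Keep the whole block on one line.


difference() { translate([269, 179, 0]) cube([2923, 169, 2462]); translate([1472, 179, 1050]) cube([685, 169, 809]); }


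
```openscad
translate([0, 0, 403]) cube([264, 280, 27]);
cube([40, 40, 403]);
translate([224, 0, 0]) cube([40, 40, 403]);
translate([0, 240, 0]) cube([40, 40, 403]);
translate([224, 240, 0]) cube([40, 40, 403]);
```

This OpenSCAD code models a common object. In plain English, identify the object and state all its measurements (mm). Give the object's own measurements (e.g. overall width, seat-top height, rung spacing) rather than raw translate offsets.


A four-legged stool. The seat is a 264×280×27 mm slab whose top surface is at z = 430 mm; four square legs, each 40×40 mm in cross-section, run from the floor (z = 0) to the underside of the seat, each flush with a corner of the seat.


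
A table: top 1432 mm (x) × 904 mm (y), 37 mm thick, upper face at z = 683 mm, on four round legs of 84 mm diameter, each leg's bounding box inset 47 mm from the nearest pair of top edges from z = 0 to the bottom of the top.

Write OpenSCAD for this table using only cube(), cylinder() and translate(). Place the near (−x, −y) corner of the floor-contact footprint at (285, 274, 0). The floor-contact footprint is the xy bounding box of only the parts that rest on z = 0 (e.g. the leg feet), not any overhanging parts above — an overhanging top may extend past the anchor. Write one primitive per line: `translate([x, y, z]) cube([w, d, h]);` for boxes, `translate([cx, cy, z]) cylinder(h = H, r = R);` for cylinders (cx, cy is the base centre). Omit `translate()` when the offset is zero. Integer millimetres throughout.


// leg_h = 683 - 37 = 646
translate([238, 227, 646]) cube([1432, 904, 37]);
translate([327, 316, 0]) cylinder(h = 646, r = 42);
translate([1581, 316, 0]) cylinder(h = 646, r = 42);
translate([327, 1042, 0]) cylinder(h = 646, r = 42);
translate([1581, 1042, 0]) cylinder(h = 646, r = 42);
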